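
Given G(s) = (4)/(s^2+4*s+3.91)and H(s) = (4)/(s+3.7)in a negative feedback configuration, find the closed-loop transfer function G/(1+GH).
Closed-loop T = G/(1+GH).
Numerator: G_num * H_den = 4*s + 14.8.
Denominator: G_den * H_den + G_num * H_num = (s^3 + 7.7*s^2 + 18.71*s + 14.467) + (16) = s^3 + 7.7*s^2 + 18.71*s + 30.467.
T(s) = (4*s + 14.8)/(s^3 + 7.7*s^2 + 18.71*s + 30.467)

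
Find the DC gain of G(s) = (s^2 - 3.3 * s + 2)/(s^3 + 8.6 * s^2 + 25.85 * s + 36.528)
DC gain = G(0) = num(0)/den(0) = 2/36.528 = 0.05475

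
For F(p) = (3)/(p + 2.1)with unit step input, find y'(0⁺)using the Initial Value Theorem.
IVT: y'(0⁺) = lim_{p→∞} p²·Y(p) = lim_{p→∞} p·F(p).
deg(num) = 0, deg(den) = 1, relative degree = 1, so p·F(p) → (leading num)/(leading den) = 3/1 = 3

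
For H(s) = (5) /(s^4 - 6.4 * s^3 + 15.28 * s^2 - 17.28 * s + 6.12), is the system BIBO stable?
Denominator: s^4 - 6.4*s^3 + 15.28*s^2 - 17.28*s + 6.12 = (s - 3)(s - 0.6)(s^2 - 2.8*s + 3.4). Poles: 0.6, 1.4 + 1.2j, 1.4 - 1.2j, 3. All Re(p)<0: No (unstable)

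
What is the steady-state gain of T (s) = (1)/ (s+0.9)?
DC gain = T(0) = num(0)/den(0) = 1/0.9 = 1.111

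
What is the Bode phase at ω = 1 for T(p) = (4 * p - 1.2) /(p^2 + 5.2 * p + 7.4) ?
Substitute p = j*1: T(j1) = 0.192941 + 0.468235j.
∠T(j1) = atan2(Im, Re) = atan2(0.468235, 0.192941) = 67.61°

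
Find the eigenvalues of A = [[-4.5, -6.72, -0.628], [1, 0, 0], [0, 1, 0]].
Eigenvalues solve det(λI - A) = 0.
Characteristic polynomial: λ^3 + 4.5*λ^2 + 6.72*λ + 0.628 = 0.
Factor: (λ + 0.1)(λ^2 + 4.4*λ + 6.28) = 0.
Roots: -0.1, -2.2 + 1.2j, -2.2 - 1.2j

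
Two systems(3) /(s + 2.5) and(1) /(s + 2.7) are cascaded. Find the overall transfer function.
Series: H = H₁ · H₂ = (n₁·n₂)/(d₁·d₂).
Num: n₁·n₂ = 3. Den: d₁·d₂ = s^2 + 5.2*s + 6.75.
H(s) = (3)/(s^2 + 5.2*s + 6.75)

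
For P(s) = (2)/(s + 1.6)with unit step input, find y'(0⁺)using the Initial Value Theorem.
IVT: y'(0⁺) = lim_{s→∞} s²·Y(s) = lim_{s→∞} s·P(s).
deg(num) = 0, deg(den) = 1, relative degree = 1, so s·P(s) → (leading num)/(leading den) = 2/1 = 2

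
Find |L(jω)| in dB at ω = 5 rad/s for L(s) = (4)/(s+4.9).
Substitute s = j*5: L(j5) = 0.399918 - 0.40808j.
|L(j5)| = sqrt(Re² + Im²) = 0.5714.
20*log₁₀(0.5714) = -4.86 dB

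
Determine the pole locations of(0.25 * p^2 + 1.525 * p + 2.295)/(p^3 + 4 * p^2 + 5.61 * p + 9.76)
Set denominator = 0: p^3 + 4*p^2 + 5.61*p + 9.76 = (p + 3.2)(p^2 + 0.8*p + 3.05) = 0 → Poles: -0.4 + 1.7j, -0.4 - 1.7j, -3.2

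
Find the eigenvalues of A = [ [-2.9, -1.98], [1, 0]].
Eigenvalues solve det(λI - A) = 0.
Characteristic polynomial: λ^2 + 2.9*λ + 1.98 = 0.
Factor: (λ + 1.1)(λ + 1.8) = 0.
Roots: -1.1, -1.8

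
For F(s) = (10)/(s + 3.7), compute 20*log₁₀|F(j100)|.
Substitute s = j*100: F(j100) = 0.00369494 - 0.0998633j.
|F(j100)| = sqrt(Re² + Im²) = 0.09993.
20*log₁₀(0.09993) = -20.01 dB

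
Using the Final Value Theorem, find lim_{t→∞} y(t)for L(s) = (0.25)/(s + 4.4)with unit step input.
FVT: lim_{t→∞} y(t) = lim_{s→0} s*Y(s) where Y(s) = L(s)/s.
= lim_{s→0} L(s) = L(0) = num(0)/den(0) = 0.25/4.4 = 0.05682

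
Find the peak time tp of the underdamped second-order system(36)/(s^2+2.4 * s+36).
Standard form: ωn²/(s²+2ζωn·s+ωn²) → ωn = 6, ζ = 0.2.
ωd = ωn·√(1-ζ²) = 6·√(1-0.2²) = 5.879.
tp = π/ωd = π/5.879 = 0.5344 s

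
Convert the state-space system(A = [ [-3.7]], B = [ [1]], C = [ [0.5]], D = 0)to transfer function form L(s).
L(s) = C(sI - A)⁻¹B + D.
Characteristic polynomial det(sI - A) = s + 3.7.
Numerator from C·adj(sI-A)·B + D·det(sI-A) = 0.5.
L(s) = (0.5)/(s + 3.7)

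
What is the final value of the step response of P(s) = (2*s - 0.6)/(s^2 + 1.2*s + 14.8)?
FVT: lim_{t→∞} y(t) = lim_{s→0} s*Y(s) where Y(s) = P(s)/s.
= lim_{s→0} P(s) = P(0) = num(0)/den(0) = -0.6/14.8 = -0.04054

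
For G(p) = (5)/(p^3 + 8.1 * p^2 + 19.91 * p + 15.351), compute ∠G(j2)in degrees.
Substitute p = j*2: G(j2) = -0.065413 - 0.122086j.
∠G(j2) = atan2(Im, Re) = atan2(-0.122086, -0.065413) = -118.18°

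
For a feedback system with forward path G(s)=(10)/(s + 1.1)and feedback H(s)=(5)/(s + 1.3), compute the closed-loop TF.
Closed-loop T = G/(1+GH).
Numerator: G_num * H_den = 10*s + 13.
Denominator: G_den * H_den + G_num * H_num = (s^2 + 2.4*s + 1.43) + (50) = s^2 + 2.4*s + 51.43.
T(s) = (10*s + 13)/(s^2 + 2.4*s + 51.43)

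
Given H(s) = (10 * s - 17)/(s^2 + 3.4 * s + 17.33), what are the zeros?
Set numerator = 0: 10*s - 17 = 0 → Zeros: 1.7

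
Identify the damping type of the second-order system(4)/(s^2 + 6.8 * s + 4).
Standard form: ωn²/(s²+2ζωn·s+ωn²) gives ωn=2, ζ=1.7.
Overdamped (ζ = 1.7 > 1)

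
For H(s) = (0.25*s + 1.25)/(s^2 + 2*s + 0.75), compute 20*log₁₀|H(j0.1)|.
Substitute s = j*0.1: H(j0.1) = 1.58271 - 0.393975j.
|H(j0.1)| = sqrt(Re² + Im²) = 1.631.
20*log₁₀(1.631) = 4.25 dB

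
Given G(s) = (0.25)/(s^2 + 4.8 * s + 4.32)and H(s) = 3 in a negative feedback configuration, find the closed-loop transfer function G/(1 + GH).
Closed-loop T = G/(1+GH).
Numerator: G_num * H_den = 0.25.
Denominator: G_den * H_den + G_num * H_num = (s^2 + 4.8*s + 4.32) + (0.75) = s^2 + 4.8*s + 5.07.
T(s) = (0.25)/(s^2 + 4.8*s + 5.07)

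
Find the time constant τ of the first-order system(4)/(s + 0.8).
First-order system: τ = -1/pole. Pole = -0.8. τ = -1/(-0.8) = 1.25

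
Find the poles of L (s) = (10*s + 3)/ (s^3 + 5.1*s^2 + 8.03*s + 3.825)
Set denominator = 0: s^3 + 5.1*s^2 + 8.03*s + 3.825 = (s + 2.5)(s + 1.7)(s + 0.9) = 0 → Poles: -0.9, -1.7, -2.5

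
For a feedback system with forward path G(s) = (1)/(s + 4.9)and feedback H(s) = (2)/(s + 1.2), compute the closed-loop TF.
Closed-loop T = G/(1+GH).
Numerator: G_num * H_den = s + 1.2.
Denominator: G_den * H_den + G_num * H_num = (s^2 + 6.1*s + 5.88) + (2) = s^2 + 6.1*s + 7.88.
T(s) = (s + 1.2)/(s^2 + 6.1*s + 7.88)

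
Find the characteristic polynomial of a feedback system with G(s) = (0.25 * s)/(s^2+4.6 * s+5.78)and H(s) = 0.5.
Characteristic poly = G_den * H_den + G_num * H_num = (s^2 + 4.6*s + 5.78) + (0.125*s) = s^2 + 4.725*s + 5.78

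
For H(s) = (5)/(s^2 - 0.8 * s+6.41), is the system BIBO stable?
Denominator: s^2 - 0.8*s + 6.41. Poles: 0.4 + 2.5j, 0.4 - 2.5j. All Re(p)<0: No (unstable)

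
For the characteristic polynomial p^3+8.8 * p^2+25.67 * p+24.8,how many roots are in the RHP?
p^3 + 8.8*p^2 + 25.67*p + 24.8 = (p + 2.5)(p + 3.2)(p + 3.1). Poles: -2.5, -3.1, -3.2. RHP poles (Re>0): 0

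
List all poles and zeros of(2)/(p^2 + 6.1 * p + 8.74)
Set denominator = 0: p^2 + 6.1*p + 8.74 = (p + 3.8)(p + 2.3) = 0 → Poles: -2.3, -3.8
Numerator is a nonzero constant (2) → Zeros: none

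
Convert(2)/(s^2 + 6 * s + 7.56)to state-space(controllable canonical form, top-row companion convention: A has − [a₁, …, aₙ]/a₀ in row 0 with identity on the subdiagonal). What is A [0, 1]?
Reachable canonical form for den = s^2 + 6*s + 7.56: top row of A = -[a₁,a₂,...,aₙ]/a₀, ones on the subdiagonal, zeros elsewhere.
A = [[-6, -7.56], [1, 0]].
A[0,1] = -7.56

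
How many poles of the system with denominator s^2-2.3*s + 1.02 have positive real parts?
s^2 - 2.3*s + 1.02 = (s - 1.7)(s - 0.6). Poles: 0.6, 1.7. RHP poles (Re>0): 2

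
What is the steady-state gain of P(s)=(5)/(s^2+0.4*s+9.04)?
DC gain = P(0) = num(0)/den(0) = 5/9.04 = 0.5531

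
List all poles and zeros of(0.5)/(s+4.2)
Set denominator = 0: s + 4.2 = 0 → Poles: -4.2
Numerator is a nonzero constant (0.5) → Zeros: none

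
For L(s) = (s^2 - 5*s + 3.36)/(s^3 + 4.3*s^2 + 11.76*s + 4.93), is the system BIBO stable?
Denominator: s^3 + 4.3*s^2 + 11.76*s + 4.93 = (s + 0.5)(s^2 + 3.8*s + 9.86). Poles: -0.5, -1.9 + 2.5j, -1.9 - 2.5j. All Re(p)<0: Yes (stable)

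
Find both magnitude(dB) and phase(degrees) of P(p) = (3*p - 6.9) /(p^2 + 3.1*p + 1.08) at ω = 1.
Substitute p = j*1: P(j1) = 0.909696 + 2.24928j.
|P| = 20*log₁₀(sqrt(Re²+Im²)) = 7.70 dB.
∠P = atan2(Im, Re) = 67.98°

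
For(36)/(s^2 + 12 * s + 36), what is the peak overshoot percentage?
Standard form: ωn²/(s²+2ζωn·s+ωn²) → ωn = 6, ζ = 1.
ζ ≥ 1, so the response is non-oscillatory: peak overshoot = 0%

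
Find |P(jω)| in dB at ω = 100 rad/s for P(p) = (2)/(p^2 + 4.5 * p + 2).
Substitute p = j*100: P(j100) = -0.000199636 - 8.9854e-06j.
|P(j100)| = sqrt(Re² + Im²) = 0.0001998.
20*log₁₀(0.0001998) = -73.99 dB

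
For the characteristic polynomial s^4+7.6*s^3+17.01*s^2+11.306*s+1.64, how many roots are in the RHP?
s^4 + 7.6*s^3 + 17.01*s^2 + 11.306*s + 1.64 = (s + 0.2)(s + 2.5)(s + 4.1)(s + 0.8). Poles: -0.2, -0.8, -2.5, -4.1. RHP poles (Re>0): 0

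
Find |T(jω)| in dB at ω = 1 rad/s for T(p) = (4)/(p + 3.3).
Substitute p = j*1: T(j1) = 1.11018 - 0.336417j.
|T(j1)| = sqrt(Re² + Im²) = 1.16.
20*log₁₀(1.16) = 1.29 dB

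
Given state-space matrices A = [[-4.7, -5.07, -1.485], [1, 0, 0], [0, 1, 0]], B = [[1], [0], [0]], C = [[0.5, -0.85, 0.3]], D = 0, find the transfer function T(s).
T(s) = C(sI - A)⁻¹B + D.
Characteristic polynomial det(sI - A) = s^3 + 4.7*s^2 + 5.07*s + 1.485.
Numerator from C·adj(sI-A)·B + D·det(sI-A) = 0.5*s^2 - 0.85*s + 0.3.
T(s) = (0.5*s^2 - 0.85*s + 0.3)/(s^3 + 4.7*s^2 + 5.07*s + 1.485)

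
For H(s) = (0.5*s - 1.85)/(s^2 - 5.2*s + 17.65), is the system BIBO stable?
Denominator: s^2 - 5.2*s + 17.65. Poles: 2.6 + 3.3j, 2.6 - 3.3j. All Re(p)<0: No (unstable)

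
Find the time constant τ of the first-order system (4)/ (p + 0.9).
First-order system: τ = -1/pole. Pole = -0.9. τ = -1/(-0.9) = 1.111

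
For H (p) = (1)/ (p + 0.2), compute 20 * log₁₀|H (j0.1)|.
Substitute p = j*0.1: H(j0.1) = 4 - 2j.
|H(j0.1)| = sqrt(Re² + Im²) = 4.472.
20*log₁₀(4.472) = 13.01 dB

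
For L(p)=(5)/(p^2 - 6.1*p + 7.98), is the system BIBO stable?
Denominator: p^2 - 6.1*p + 7.98 = (p - 4.2)(p - 1.9). Poles: 1.9, 4.2. All Re(p)<0: No (unstable)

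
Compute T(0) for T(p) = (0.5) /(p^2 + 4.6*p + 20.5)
DC gain = T(0) = num(0)/den(0) = 0.5/20.5 = 0.02439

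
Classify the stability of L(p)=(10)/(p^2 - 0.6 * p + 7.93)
Denominator: p^2 - 0.6*p + 7.93. Poles: 0.3 + 2.8j, 0.3 - 2.8j. Unstable (2 pole(s) in RHP)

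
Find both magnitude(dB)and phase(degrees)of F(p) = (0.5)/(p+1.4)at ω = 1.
Substitute p = j*1: F(j1) = 0.236486 - 0.168919j.
|F| = 20*log₁₀(sqrt(Re²+Im²)) = -10.73 dB.
∠F = atan2(Im, Re) = -35.54°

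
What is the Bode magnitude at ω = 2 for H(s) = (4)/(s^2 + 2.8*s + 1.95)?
Substitute s = j*2: H(j2) = -0.23058 - 0.629877j.
|H(j2)| = sqrt(Re² + Im²) = 0.6708.
20*log₁₀(0.6708) = -3.47 dB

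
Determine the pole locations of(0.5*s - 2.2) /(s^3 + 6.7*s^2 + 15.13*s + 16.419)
Set denominator = 0: s^3 + 6.7*s^2 + 15.13*s + 16.419 = (s + 3.9)(s^2 + 2.8*s + 4.21) = 0 → Poles: -1.4 + 1.5j, -1.4 - 1.5j, -3.9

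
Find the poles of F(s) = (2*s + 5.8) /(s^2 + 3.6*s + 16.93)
Set denominator = 0: s^2 + 3.6*s + 16.93 = 0 → Poles: -1.8 + 3.7j, -1.8 - 3.7j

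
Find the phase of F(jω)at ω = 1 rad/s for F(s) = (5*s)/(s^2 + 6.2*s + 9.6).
Substitute s = j*1: F(j1) = 0.275801 + 0.382562j.
∠F(j1) = atan2(Im, Re) = atan2(0.382562, 0.275801) = 54.21°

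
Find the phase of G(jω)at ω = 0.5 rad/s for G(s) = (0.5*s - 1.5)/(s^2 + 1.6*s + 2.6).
Substitute s = j*0.5: G(j0.5) = -0.539554 + 0.290061j.
∠G(j0.5) = atan2(Im, Re) = atan2(0.290061, -0.539554) = 151.74°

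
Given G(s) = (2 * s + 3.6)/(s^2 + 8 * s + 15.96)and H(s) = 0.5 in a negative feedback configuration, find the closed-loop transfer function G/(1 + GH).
Closed-loop T = G/(1+GH).
Numerator: G_num * H_den = 2*s + 3.6.
Denominator: G_den * H_den + G_num * H_num = (s^2 + 8*s + 15.96) + (s + 1.8) = s^2 + 9*s + 17.76.
T(s) = (2*s + 3.6)/(s^2 + 9*s + 17.76)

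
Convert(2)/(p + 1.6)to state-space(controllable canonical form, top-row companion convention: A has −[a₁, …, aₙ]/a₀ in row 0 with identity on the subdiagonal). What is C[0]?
Reachable canonical form: C = numerator coefficients (right-aligned, zero-padded to length n).
num = 2, C = [[2]].
C[0] = 2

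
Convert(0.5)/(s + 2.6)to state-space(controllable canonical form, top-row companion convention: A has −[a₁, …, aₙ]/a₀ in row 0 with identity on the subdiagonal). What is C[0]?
Reachable canonical form: C = numerator coefficients (right-aligned, zero-padded to length n).
num = 0.5, C = [[0.5]].
C[0] = 0.5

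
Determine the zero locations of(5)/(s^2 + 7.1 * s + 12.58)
Numerator is a nonzero constant (5) → Zeros: none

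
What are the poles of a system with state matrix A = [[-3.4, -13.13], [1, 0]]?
Eigenvalues solve det(λI - A) = 0.
Characteristic polynomial: λ^2 + 3.4*λ + 13.13 = 0.
Roots: -1.7 + 3.2j, -1.7 - 3.2j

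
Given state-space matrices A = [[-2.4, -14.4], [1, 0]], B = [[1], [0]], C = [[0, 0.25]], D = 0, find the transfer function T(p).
T(p) = C(pI - A)⁻¹B + D.
Characteristic polynomial det(pI - A) = p^2 + 2.4*p + 14.4.
Numerator from C·adj(pI-A)·B + D·det(pI-A) = 0.25.
T(p) = (0.25)/(p^2 + 2.4*p + 14.4)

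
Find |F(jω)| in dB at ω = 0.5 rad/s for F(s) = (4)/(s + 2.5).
Substitute s = j*0.5: F(j0.5) = 1.53846 - 0.307692j.
|F(j0.5)| = sqrt(Re² + Im²) = 1.569.
20*log₁₀(1.569) = 3.91 dB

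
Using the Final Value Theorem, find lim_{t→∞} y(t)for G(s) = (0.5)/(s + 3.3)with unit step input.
FVT: lim_{t→∞} y(t) = lim_{s→0} s*Y(s) where Y(s) = G(s)/s.
= lim_{s→0} G(s) = G(0) = num(0)/den(0) = 0.5/3.3 = 0.1515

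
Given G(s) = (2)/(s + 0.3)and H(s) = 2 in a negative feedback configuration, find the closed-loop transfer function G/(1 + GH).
Closed-loop T = G/(1+GH).
Numerator: G_num * H_den = 2.
Denominator: G_den * H_den + G_num * H_num = (s + 0.3) + (4) = s + 4.3.
T(s) = (2)/(s + 4.3)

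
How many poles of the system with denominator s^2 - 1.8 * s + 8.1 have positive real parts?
Poles: 0.9 + 2.7j, 0.9 - 2.7j. RHP poles (Re>0): 2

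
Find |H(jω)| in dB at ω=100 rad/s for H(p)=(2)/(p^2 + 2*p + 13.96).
Substitute p = j*100: H(j100) = -0.000200199 - 4.00958e-06j.
|H(j100)| = sqrt(Re² + Im²) = 0.0002002.
20*log₁₀(0.0002002) = -73.97 dB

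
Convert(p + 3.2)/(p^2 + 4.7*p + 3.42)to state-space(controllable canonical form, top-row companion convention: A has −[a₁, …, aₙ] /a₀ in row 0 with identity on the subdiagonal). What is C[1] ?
Reachable canonical form: C = numerator coefficients (right-aligned, zero-padded to length n).
num = p + 3.2, C = [[1, 3.2]].
C[1] = 3.2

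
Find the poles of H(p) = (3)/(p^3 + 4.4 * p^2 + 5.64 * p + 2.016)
Set denominator = 0: p^3 + 4.4*p^2 + 5.64*p + 2.016 = (p + 1.4)(p + 0.6)(p + 2.4) = 0 → Poles: -0.6, -1.4, -2.4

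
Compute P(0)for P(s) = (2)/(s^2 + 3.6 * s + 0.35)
DC gain = P(0) = num(0)/den(0) = 2/0.35 = 5.714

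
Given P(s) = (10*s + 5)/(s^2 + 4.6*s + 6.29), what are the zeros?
Set numerator = 0: 10*s + 5 = 0 → Zeros: -0.5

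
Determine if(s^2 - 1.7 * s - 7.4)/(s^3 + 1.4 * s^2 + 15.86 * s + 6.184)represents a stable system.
Denominator: s^3 + 1.4*s^2 + 15.86*s + 6.184 = (s + 0.4)(s^2 + s + 15.46). Poles: -0.4, -0.5 + 3.9j, -0.5 - 3.9j. All Re(p)<0: Yes (stable)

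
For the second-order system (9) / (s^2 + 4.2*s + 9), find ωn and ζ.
Standard form: ωn²/(s²+2ζωn·s+ωn²).
const=9=ωn² → ωn=3, s coeff=4.2=2ζωn → ζ=0.7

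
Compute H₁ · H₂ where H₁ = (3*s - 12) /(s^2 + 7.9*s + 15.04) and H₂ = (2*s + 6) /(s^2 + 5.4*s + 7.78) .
Series: H = H₁ · H₂ = (n₁·n₂)/(d₁·d₂).
Num: n₁·n₂ = 6*s^2 - 6*s - 72. Den: d₁·d₂ = s^4 + 13.3*s^3 + 65.48*s^2 + 142.678*s + 117.0112.
H(s) = (6*s^2 - 6*s - 72)/(s^4 + 13.3*s^3 + 65.48*s^2 + 142.678*s + 117.0112)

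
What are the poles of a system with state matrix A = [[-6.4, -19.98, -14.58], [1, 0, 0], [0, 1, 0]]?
Eigenvalues solve det(λI - A) = 0.
Characteristic polynomial: λ^3 + 6.4*λ^2 + 19.98*λ + 14.58 = 0.
Factor: (λ + 1)(λ^2 + 5.4*λ + 14.58) = 0.
Roots: -1, -2.7 + 2.7j, -2.7 - 2.7j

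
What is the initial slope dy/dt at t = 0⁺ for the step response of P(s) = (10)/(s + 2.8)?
IVT: y'(0⁺) = lim_{s→∞} s²·Y(s) = lim_{s→∞} s·P(s).
deg(num) = 0, deg(den) = 1, relative degree = 1, so s·P(s) → (leading num)/(leading den) = 10/1 = 10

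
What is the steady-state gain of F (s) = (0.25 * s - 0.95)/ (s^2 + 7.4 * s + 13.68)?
DC gain = F(0) = num(0)/den(0) = -0.95/13.68 = -0.06944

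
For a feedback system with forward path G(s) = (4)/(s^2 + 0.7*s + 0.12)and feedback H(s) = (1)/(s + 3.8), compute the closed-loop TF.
Closed-loop T = G/(1+GH).
Numerator: G_num * H_den = 4*s + 15.2.
Denominator: G_den * H_den + G_num * H_num = (s^3 + 4.5*s^2 + 2.78*s + 0.456) + (4) = s^3 + 4.5*s^2 + 2.78*s + 4.456.
T(s) = (4*s + 15.2)/(s^3 + 4.5*s^2 + 2.78*s + 4.456)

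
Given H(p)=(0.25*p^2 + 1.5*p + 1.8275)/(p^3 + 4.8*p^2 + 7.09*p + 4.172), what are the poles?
Set denominator = 0: p^3 + 4.8*p^2 + 7.09*p + 4.172 = (p + 2.8)(p^2 + 2*p + 1.49) = 0 → Poles: -1 + 0.7j, -1 - 0.7j, -2.8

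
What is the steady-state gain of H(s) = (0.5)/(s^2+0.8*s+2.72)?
DC gain = H(0) = num(0)/den(0) = 0.5/2.72 = 0.1838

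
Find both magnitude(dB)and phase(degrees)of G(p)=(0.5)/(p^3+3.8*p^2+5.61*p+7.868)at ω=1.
Substitute p = j*1: G(j1) = 0.0538085 - 0.0609777j.
|G| = 20*log₁₀(sqrt(Re²+Im²)) = -21.80 dB.
∠G = atan2(Im, Re) = -48.57°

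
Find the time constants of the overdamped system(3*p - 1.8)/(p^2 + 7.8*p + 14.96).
Overdamped: real poles at -3.4, -4.4. τ = -1/pole → τ₁ = 0.2941, τ₂ = 0.2273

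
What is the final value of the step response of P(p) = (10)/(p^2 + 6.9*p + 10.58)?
FVT: lim_{t→∞} y(t) = lim_{p→0} p*Y(p) where Y(p) = P(p)/p.
= lim_{p→0} P(p) = P(0) = num(0)/den(0) = 10/10.58 = 0.9452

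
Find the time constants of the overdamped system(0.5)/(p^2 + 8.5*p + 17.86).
Overdamped: real poles at -4.7, -3.8. τ = -1/pole → τ₁ = 0.2128, τ₂ = 0.2632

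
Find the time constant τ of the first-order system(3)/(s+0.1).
First-order system: τ = -1/pole. Pole = -0.1. τ = -1/(-0.1) = 10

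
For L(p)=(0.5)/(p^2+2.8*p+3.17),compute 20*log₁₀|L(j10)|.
Substitute p = j*10: L(j10) = -0.00476523 - 0.00137795j.
|L(j10)| = sqrt(Re² + Im²) = 0.00496.
20*log₁₀(0.00496) = -46.09 dB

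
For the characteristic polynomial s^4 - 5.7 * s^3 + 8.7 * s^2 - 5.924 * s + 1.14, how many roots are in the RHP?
s^4 - 5.7*s^3 + 8.7*s^2 - 5.924*s + 1.14 = (s - 0.3)(s - 3.8)(s^2 - 1.6*s + 1). Poles: 0.3, 0.8 + 0.6j, 0.8 - 0.6j, 3.8. RHP poles (Re>0): 4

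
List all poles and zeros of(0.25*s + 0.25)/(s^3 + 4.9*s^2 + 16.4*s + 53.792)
Set denominator = 0: s^3 + 4.9*s^2 + 16.4*s + 53.792 = (s + 4.1)(s^2 + 0.8*s + 13.12) = 0 → Poles: -0.4 + 3.6j, -0.4 - 3.6j, -4.1
Set numerator = 0: 0.25*s + 0.25 = 0 → Zeros: -1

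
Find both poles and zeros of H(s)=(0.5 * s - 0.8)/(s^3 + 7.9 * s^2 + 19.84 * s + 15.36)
Set denominator = 0: s^3 + 7.9*s^2 + 19.84*s + 15.36 = (s + 3.2)(s + 3.2)(s + 1.5) = 0 → Poles: -1.5, -3.2, -3.2
Set numerator = 0: 0.5*s - 0.8 = 0 → Zeros: 1.6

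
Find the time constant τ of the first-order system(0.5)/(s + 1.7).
First-order system: τ = -1/pole. Pole = -1.7. τ = -1/(-1.7) = 0.5882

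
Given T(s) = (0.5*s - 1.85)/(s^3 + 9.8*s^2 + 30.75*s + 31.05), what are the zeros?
Set numerator = 0: 0.5*s - 1.85 = 0 → Zeros: 3.7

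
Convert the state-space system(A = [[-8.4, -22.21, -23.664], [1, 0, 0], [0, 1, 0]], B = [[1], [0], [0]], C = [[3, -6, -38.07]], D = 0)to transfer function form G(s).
G(s) = C(sI - A)⁻¹B + D.
Characteristic polynomial det(sI - A) = s^3 + 8.4*s^2 + 22.21*s + 23.664.
Numerator from C·adj(sI-A)·B + D·det(sI-A) = 3*s^2 - 6*s - 38.07.
G(s) = (3*s^2 - 6*s - 38.07)/(s^3 + 8.4*s^2 + 22.21*s + 23.664)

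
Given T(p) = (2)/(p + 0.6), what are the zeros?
Numerator is a nonzero constant (2) → Zeros: none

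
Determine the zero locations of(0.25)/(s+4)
Numerator is a nonzero constant (0.25) → Zeros: none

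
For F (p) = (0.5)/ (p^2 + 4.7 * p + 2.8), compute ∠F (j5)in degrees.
Substitute p = j*5: F(j5) = -0.0106211 - 0.0112431j.
∠F(j5) = atan2(Im, Re) = atan2(-0.0112431, -0.0106211) = -133.37°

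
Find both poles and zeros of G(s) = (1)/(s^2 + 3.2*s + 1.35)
Set denominator = 0: s^2 + 3.2*s + 1.35 = (s + 2.7)(s + 0.5) = 0 → Poles: -0.5, -2.7
Numerator is a nonzero constant (1) → Zeros: none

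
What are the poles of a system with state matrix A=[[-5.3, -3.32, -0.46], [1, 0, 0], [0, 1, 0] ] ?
Eigenvalues solve det(λI - A) = 0.
Characteristic polynomial: λ^3 + 5.3*λ^2 + 3.32*λ + 0.46 = 0.
Factor: (λ + 4.6)(λ + 0.2)(λ + 0.5) = 0.
Roots: -0.2, -0.5, -4.6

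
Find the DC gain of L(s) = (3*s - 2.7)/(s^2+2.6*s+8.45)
DC gain = L(0) = num(0)/den(0) = -2.7/8.45 = -0.3195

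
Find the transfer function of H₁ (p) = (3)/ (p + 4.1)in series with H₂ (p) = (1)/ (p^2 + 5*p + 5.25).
Series: H = H₁ · H₂ = (n₁·n₂)/(d₁·d₂).
Num: n₁·n₂ = 3. Den: d₁·d₂ = p^3 + 9.1*p^2 + 25.75*p + 21.525.
H(p) = (3)/(p^3 + 9.1*p^2 + 25.75*p + 21.525)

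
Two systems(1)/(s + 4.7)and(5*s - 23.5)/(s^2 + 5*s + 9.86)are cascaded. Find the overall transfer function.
Series: H = H₁ · H₂ = (n₁·n₂)/(d₁·d₂).
Num: n₁·n₂ = 5*s - 23.5. Den: d₁·d₂ = s^3 + 9.7*s^2 + 33.36*s + 46.342.
H(s) = (5*s - 23.5)/(s^3 + 9.7*s^2 + 33.36*s + 46.342)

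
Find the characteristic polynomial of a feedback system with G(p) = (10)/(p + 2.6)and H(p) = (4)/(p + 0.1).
Characteristic poly = G_den * H_den + G_num * H_num = (p^2 + 2.7*p + 0.26) + (40) = p^2 + 2.7*p + 40.26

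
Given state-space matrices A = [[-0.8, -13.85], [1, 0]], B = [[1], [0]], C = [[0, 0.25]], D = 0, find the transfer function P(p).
P(p) = C(pI - A)⁻¹B + D.
Characteristic polynomial det(pI - A) = p^2 + 0.8*p + 13.85.
Numerator from C·adj(pI-A)·B + D·det(pI-A) = 0.25.
P(p) = (0.25)/(p^2 + 0.8*p + 13.85)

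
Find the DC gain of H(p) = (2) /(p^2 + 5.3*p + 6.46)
DC gain = H(0) = num(0)/den(0) = 2/6.46 = 0.3096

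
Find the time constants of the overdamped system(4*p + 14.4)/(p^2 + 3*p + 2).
Overdamped: real poles at -1, -2. τ = -1/pole → τ₁ = 1, τ₂ = 0.5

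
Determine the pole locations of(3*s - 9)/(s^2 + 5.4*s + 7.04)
Set denominator = 0: s^2 + 5.4*s + 7.04 = (s + 2.2)(s + 3.2) = 0 → Poles: -2.2, -3.2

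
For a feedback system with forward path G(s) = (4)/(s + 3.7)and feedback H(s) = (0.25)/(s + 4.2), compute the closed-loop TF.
Closed-loop T = G/(1+GH).
Numerator: G_num * H_den = 4*s + 16.8.
Denominator: G_den * H_den + G_num * H_num = (s^2 + 7.9*s + 15.54) + (1) = s^2 + 7.9*s + 16.54.
T(s) = (4*s + 16.8)/(s^2 + 7.9*s + 16.54)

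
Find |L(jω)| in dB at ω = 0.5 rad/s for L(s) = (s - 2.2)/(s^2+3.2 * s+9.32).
Substitute s = j*0.5: L(j0.5) = -0.225806 + 0.0949603j.
|L(j0.5)| = sqrt(Re² + Im²) = 0.245.
20*log₁₀(0.245) = -12.22 dB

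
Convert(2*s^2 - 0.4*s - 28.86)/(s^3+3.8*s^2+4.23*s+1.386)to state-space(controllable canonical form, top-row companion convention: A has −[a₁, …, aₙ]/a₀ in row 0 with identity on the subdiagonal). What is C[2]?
Reachable canonical form: C = numerator coefficients (right-aligned, zero-padded to length n).
num = 2*s^2 - 0.4*s - 28.86, C = [[2, -0.4, -28.86]].
C[2] = -28.86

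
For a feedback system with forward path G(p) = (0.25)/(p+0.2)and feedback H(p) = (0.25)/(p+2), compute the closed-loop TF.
Closed-loop T = G/(1+GH).
Numerator: G_num * H_den = 0.25*p + 0.5.
Denominator: G_den * H_den + G_num * H_num = (p^2 + 2.2*p + 0.4) + (0.0625) = p^2 + 2.2*p + 0.4625.
T(p) = (0.25*p + 0.5)/(p^2 + 2.2*p + 0.4625)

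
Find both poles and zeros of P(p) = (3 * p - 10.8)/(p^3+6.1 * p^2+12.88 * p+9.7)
Set denominator = 0: p^3 + 6.1*p^2 + 12.88*p + 9.7 = (p + 2.5)(p^2 + 3.6*p + 3.88) = 0 → Poles: -1.8 + 0.8j, -1.8 - 0.8j, -2.5
Set numerator = 0: 3*p - 10.8 = 0 → Zeros: 3.6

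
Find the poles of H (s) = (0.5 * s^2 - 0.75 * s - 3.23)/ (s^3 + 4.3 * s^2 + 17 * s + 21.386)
Set denominator = 0: s^3 + 4.3*s^2 + 17*s + 21.386 = (s + 1.7)(s^2 + 2.6*s + 12.58) = 0 → Poles: -1.3 + 3.3j, -1.3 - 3.3j, -1.7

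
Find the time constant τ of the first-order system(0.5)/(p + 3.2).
First-order system: τ = -1/pole. Pole = -3.2. τ = -1/(-3.2) = 0.3125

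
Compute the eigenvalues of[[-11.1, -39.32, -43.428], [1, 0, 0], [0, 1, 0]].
Eigenvalues solve det(λI - A) = 0.
Characteristic polynomial: λ^3 + 11.1*λ^2 + 39.32*λ + 43.428 = 0.
Factor: (λ + 2.2)(λ + 4.2)(λ + 4.7) = 0.
Roots: -2.2, -4.2, -4.7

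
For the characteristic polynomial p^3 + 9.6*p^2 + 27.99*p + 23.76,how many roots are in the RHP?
p^3 + 9.6*p^2 + 27.99*p + 23.76 = (p + 4.8)(p + 3.3)(p + 1.5). Poles: -1.5, -3.3, -4.8. RHP poles (Re>0): 0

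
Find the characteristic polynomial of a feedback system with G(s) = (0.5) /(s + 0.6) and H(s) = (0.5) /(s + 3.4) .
Characteristic poly = G_den * H_den + G_num * H_num = (s^2 + 4*s + 2.04) + (0.25) = s^2 + 4*s + 2.29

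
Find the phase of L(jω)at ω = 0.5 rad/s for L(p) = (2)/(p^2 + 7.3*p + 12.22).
Substitute p = j*0.5: L(j0.5) = 0.15287 - 0.0466146j.
∠L(j0.5) = atan2(Im, Re) = atan2(-0.0466146, 0.15287) = -16.96°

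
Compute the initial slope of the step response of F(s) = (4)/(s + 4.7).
IVT: y'(0⁺) = lim_{s→∞} s²·Y(s) = lim_{s→∞} s·F(s).
deg(num) = 0, deg(den) = 1, relative degree = 1, so s·F(s) → (leading num)/(leading den) = 4/1 = 4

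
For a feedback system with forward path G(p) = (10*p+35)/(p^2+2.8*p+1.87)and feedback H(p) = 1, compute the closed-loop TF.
Closed-loop T = G/(1+GH).
Numerator: G_num * H_den = 10*p + 35.
Denominator: G_den * H_den + G_num * H_num = (p^2 + 2.8*p + 1.87) + (10*p + 35) = p^2 + 12.8*p + 36.87.
T(p) = (10*p + 35)/(p^2 + 12.8*p + 36.87)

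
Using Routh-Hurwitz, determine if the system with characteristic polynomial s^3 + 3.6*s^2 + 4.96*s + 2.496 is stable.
Routh array:
s^3: [1, 4.96]; s^2: [3.6, 2.496]; s^1: [4.26667]; s^0: [2.496]
First column: [1, 3.6, 4.26667, 2.496]. Sign changes = 0.
Yes, stable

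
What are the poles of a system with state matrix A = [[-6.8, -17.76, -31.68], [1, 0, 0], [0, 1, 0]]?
Eigenvalues solve det(λI - A) = 0.
Characteristic polynomial: λ^3 + 6.8*λ^2 + 17.76*λ + 31.68 = 0.
Factor: (λ + 4.4)(λ^2 + 2.4*λ + 7.2) = 0.
Roots: -1.2 + 2.4j, -1.2 - 2.4j, -4.4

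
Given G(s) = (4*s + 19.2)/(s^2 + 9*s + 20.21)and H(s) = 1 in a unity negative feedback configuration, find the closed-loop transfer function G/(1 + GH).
Closed-loop T = G/(1+GH).
Numerator: G_num * H_den = 4*s + 19.2.
Denominator: G_den * H_den + G_num * H_num = (s^2 + 9*s + 20.21) + (4*s + 19.2) = s^2 + 13*s + 39.41.
T(s) = (4*s + 19.2)/(s^2 + 13*s + 39.41)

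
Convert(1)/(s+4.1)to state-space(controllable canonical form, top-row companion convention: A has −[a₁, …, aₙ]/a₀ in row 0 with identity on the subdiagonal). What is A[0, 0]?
Reachable canonical form for den = s + 4.1: top row of A = -[a₁,a₂,...,aₙ]/a₀, ones on the subdiagonal, zeros elsewhere.
A = [[-4.1]].
A[0,0] = -4.1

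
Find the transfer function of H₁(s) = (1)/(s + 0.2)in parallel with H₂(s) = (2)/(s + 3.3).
Parallel: H = H₁ + H₂ = (n₁·d₂ + n₂·d₁)/(d₁·d₂).
n₁·d₂ = s + 3.3. n₂·d₁ = 2*s + 0.4. Sum = 3*s + 3.7. d₁·d₂ = s^2 + 3.5*s + 0.66.
H(s) = (3*s + 3.7)/(s^2 + 3.5*s + 0.66)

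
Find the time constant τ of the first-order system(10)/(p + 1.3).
First-order system: τ = -1/pole. Pole = -1.3. τ = -1/(-1.3) = 0.7692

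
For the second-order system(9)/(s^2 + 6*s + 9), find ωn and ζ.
Standard form: ωn²/(s²+2ζωn·s+ωn²).
const=9=ωn² → ωn=3, s coeff=6=2ζωn → ζ=1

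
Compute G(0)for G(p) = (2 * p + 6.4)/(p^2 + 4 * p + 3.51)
DC gain = G(0) = num(0)/den(0) = 6.4/3.51 = 1.823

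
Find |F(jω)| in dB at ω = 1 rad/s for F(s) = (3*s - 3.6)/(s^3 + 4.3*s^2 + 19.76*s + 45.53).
Substitute s = j*1: F(j1) = -0.0449097 + 0.0931968j.
|F(j1)| = sqrt(Re² + Im²) = 0.1035.
20*log₁₀(0.1035) = -19.71 dB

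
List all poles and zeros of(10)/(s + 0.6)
Set denominator = 0: s + 0.6 = 0 → Poles: -0.6
Numerator is a nonzero constant (10) → Zeros: none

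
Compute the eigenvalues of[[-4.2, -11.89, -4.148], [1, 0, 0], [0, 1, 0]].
Eigenvalues solve det(λI - A) = 0.
Characteristic polynomial: λ^3 + 4.2*λ^2 + 11.89*λ + 4.148 = 0.
Factor: (λ + 0.4)(λ^2 + 3.8*λ + 10.37) = 0.
Roots: -0.4, -1.9 + 2.6j, -1.9 - 2.6j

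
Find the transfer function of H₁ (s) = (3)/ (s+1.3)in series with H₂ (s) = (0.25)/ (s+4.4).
Series: H = H₁ · H₂ = (n₁·n₂)/(d₁·d₂).
Num: n₁·n₂ = 0.75. Den: d₁·d₂ = s^2 + 5.7*s + 5.72.
H(s) = (0.75)/(s^2 + 5.7*s + 5.72)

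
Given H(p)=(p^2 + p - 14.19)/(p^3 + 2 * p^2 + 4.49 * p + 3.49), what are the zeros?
Set numerator = 0: p^2 + p - 14.19 = (p - 3.3)(p + 4.3) = 0 → Zeros: -4.3, 3.3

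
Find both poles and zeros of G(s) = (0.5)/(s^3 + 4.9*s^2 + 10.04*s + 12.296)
Set denominator = 0: s^3 + 4.9*s^2 + 10.04*s + 12.296 = (s + 2.9)(s^2 + 2*s + 4.24) = 0 → Poles: -1 + 1.8j, -1 - 1.8j, -2.9
Numerator is a nonzero constant (0.5) → Zeros: none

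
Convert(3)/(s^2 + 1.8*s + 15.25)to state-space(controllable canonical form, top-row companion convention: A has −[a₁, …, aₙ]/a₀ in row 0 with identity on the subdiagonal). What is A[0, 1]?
Reachable canonical form for den = s^2 + 1.8*s + 15.25: top row of A = -[a₁,a₂,...,aₙ]/a₀, ones on the subdiagonal, zeros elsewhere.
A = [[-1.8, -15.25], [1, 0]].
A[0,1] = -15.25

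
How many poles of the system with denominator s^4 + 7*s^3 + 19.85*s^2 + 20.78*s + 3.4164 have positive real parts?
s^4 + 7*s^3 + 19.85*s^2 + 20.78*s + 3.4164 = (s + 1.8)(s + 0.2)(s^2 + 5*s + 9.49). Poles: -0.2, -1.8, -2.5 + 1.8j, -2.5 - 1.8j. RHP poles (Re>0): 0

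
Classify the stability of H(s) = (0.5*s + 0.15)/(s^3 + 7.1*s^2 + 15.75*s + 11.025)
Denominator: s^3 + 7.1*s^2 + 15.75*s + 11.025 = (s + 3.5)(s + 1.5)(s + 2.1). Poles: -1.5, -2.1, -3.5. Stable (all poles in LHP)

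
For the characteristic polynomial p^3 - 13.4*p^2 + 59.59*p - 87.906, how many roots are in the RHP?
p^3 - 13.4*p^2 + 59.59*p - 87.906 = (p - 4.9)(p - 3.9)(p - 4.6). Poles: 3.9, 4.6, 4.9. RHP poles (Re>0): 3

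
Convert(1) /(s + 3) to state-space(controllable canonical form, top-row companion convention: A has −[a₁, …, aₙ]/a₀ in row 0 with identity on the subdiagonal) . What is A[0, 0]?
Reachable canonical form for den = s + 3: top row of A = -[a₁,a₂,...,aₙ]/a₀, ones on the subdiagonal, zeros elsewhere.
A = [[-3]].
A[0,0] = -3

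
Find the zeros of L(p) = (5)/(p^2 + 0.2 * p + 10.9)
Numerator is a nonzero constant (5) → Zeros: none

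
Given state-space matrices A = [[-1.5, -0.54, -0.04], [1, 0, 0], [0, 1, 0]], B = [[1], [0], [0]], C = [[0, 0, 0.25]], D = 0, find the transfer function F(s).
F(s) = C(sI - A)⁻¹B + D.
Characteristic polynomial det(sI - A) = s^3 + 1.5*s^2 + 0.54*s + 0.04.
Numerator from C·adj(sI-A)·B + D·det(sI-A) = 0.25.
F(s) = (0.25)/(s^3 + 1.5*s^2 + 0.54*s + 0.04)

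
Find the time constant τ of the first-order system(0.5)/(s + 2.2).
First-order system: τ = -1/pole. Pole = -2.2. τ = -1/(-2.2) = 0.4545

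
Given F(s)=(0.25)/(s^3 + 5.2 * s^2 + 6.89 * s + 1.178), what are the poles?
Set denominator = 0: s^3 + 5.2*s^2 + 6.89*s + 1.178 = (s + 3.1)(s + 1.9)(s + 0.2) = 0 → Poles: -0.2, -1.9, -3.1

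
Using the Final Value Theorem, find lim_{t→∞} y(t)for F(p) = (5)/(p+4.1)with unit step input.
FVT: lim_{t→∞} y(t) = lim_{p→0} p*Y(p) where Y(p) = F(p)/p.
= lim_{p→0} F(p) = F(0) = num(0)/den(0) = 5/4.1 = 1.22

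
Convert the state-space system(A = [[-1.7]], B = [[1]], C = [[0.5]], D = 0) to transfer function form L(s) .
L(s) = C(sI - A)⁻¹B + D.
Characteristic polynomial det(sI - A) = s + 1.7.
Numerator from C·adj(sI-A)·B + D·det(sI-A) = 0.5.
L(s) = (0.5)/(s + 1.7)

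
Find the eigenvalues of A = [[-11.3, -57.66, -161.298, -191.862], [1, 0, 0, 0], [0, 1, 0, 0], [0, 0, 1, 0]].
Eigenvalues solve det(λI - A) = 0.
Characteristic polynomial: λ^4 + 11.3*λ^3 + 57.66*λ^2 + 161.298*λ + 191.862 = 0.
Factor: (λ + 3.3)(λ + 3.8)(λ^2 + 4.2*λ + 15.3) = 0.
Roots: -2.1 + 3.3j, -2.1 - 3.3j, -3.3, -3.8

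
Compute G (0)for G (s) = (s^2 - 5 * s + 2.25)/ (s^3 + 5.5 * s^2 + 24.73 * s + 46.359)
DC gain = G(0) = num(0)/den(0) = 2.25/46.359 = 0.04853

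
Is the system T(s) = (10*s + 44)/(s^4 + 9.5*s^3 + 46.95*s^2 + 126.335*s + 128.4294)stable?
Denominator: s^4 + 9.5*s^3 + 46.95*s^2 + 126.335*s + 128.4294 = (s + 2.2)(s + 3.3)(s^2 + 4*s + 17.69). Poles: -2 + 3.7j, -2 - 3.7j, -2.2, -3.3. All Re(p)<0: Yes (stable)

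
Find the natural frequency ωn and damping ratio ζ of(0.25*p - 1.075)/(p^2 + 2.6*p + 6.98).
Underdamped: complex pole -1.3 + 2.3j. ωn = |pole| = 2.642, ζ = -Re(pole)/ωn = 0.4921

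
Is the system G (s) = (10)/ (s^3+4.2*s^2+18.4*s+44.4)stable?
Denominator: s^3 + 4.2*s^2 + 18.4*s + 44.4 = (s + 3)(s^2 + 1.2*s + 14.8). Poles: -0.6 + 3.8j, -0.6 - 3.8j, -3. All Re(p)<0: Yes (stable)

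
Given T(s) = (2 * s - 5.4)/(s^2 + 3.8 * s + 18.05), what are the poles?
Set denominator = 0: s^2 + 3.8*s + 18.05 = 0 → Poles: -1.9 + 3.8j, -1.9 - 3.8j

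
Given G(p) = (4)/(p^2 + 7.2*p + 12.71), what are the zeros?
Numerator is a nonzero constant (4) → Zeros: none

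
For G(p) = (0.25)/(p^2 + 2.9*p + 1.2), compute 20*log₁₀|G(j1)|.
Substitute p = j*1: G(j1) = 0.00591716 - 0.0857988j.
|G(j1)| = sqrt(Re² + Im²) = 0.086.
20*log₁₀(0.086) = -21.31 dB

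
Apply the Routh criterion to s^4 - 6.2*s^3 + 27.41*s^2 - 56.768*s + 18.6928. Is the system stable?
Routh array:
s^4: [1, 27.41, 18.6928]; s^3: [-6.2, -56.768]; s^2: [18.2539, 18.6928]; s^1: [-50.4189]; s^0: [18.6928]
First column: [1, -6.2, 18.2539, -50.4189, 18.6928]. Sign changes = 4.
No, unstable (4 RHP root(s))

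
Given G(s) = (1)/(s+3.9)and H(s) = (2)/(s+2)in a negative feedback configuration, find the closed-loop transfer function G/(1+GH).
Closed-loop T = G/(1+GH).
Numerator: G_num * H_den = s + 2.
Denominator: G_den * H_den + G_num * H_num = (s^2 + 5.9*s + 7.8) + (2) = s^2 + 5.9*s + 9.8.
T(s) = (s + 2)/(s^2 + 5.9*s + 9.8)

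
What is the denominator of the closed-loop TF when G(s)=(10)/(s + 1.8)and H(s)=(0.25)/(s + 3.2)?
Characteristic poly = G_den * H_den + G_num * H_num = (s^2 + 5*s + 5.76) + (2.5) = s^2 + 5*s + 8.26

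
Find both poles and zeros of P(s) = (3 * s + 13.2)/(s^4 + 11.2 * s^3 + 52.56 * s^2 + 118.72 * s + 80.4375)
Set denominator = 0: s^4 + 11.2*s^3 + 52.56*s^2 + 118.72*s + 80.4375 = (s + 4.5)(s + 1.1)(s^2 + 5.6*s + 16.25) = 0 → Poles: -1.1, -2.8 + 2.9j, -2.8 - 2.9j, -4.5
Set numerator = 0: 3*s + 13.2 = 0 → Zeros: -4.4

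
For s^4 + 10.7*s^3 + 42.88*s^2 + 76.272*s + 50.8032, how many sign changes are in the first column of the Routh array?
Routh array:
s^4: [1, 42.88, 50.8032]; s^3: [10.7, 76.272]; s^2: [35.7518, 50.8032]; s^1: [61.0673]; s^0: [50.8032]
First column: [1, 10.7, 35.7518, 61.0673, 50.8032]. Sign changes = 0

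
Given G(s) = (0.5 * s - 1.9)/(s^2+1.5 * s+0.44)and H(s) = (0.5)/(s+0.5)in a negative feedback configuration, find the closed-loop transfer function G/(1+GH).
Closed-loop T = G/(1+GH).
Numerator: G_num * H_den = 0.5*s^2 - 1.65*s - 0.95.
Denominator: G_den * H_den + G_num * H_num = (s^3 + 2*s^2 + 1.19*s + 0.22) + (0.25*s - 0.95) = s^3 + 2*s^2 + 1.44*s - 0.73.
T(s) = (0.5*s^2 - 1.65*s - 0.95)/(s^3 + 2*s^2 + 1.44*s - 0.73)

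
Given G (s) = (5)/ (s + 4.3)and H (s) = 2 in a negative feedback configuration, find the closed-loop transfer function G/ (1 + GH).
Closed-loop T = G/(1+GH).
Numerator: G_num * H_den = 5.
Denominator: G_den * H_den + G_num * H_num = (s + 4.3) + (10) = s + 14.3.
T(s) = (5)/(s + 14.3)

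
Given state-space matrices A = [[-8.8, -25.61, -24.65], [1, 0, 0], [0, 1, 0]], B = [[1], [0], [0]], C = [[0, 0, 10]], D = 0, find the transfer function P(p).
P(p) = C(pI - A)⁻¹B + D.
Characteristic polynomial det(pI - A) = p^3 + 8.8*p^2 + 25.61*p + 24.65.
Numerator from C·adj(pI-A)·B + D·det(pI-A) = 10.
P(p) = (10)/(p^3 + 8.8*p^2 + 25.61*p + 24.65)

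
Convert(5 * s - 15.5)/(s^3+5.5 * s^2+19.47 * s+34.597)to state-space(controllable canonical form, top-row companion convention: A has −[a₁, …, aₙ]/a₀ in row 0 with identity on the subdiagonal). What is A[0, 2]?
Reachable canonical form for den = s^3 + 5.5*s^2 + 19.47*s + 34.597: top row of A = -[a₁,a₂,...,aₙ]/a₀, ones on the subdiagonal, zeros elsewhere.
A = [[-5.5, -19.47, -34.597], [1, 0, 0], [0, 1, 0]].
A[0,2] = -34.597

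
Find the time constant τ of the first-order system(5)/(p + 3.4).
First-order system: τ = -1/pole. Pole = -3.4. τ = -1/(-3.4) = 0.2941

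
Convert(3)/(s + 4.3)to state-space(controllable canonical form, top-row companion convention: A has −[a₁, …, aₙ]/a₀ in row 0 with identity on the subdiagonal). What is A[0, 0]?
Reachable canonical form for den = s + 4.3: top row of A = -[a₁,a₂,...,aₙ]/a₀, ones on the subdiagonal, zeros elsewhere.
A = [[-4.3]].
A[0,0] = -4.3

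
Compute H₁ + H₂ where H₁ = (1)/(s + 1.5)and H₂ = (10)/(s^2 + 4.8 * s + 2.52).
Parallel: H = H₁ + H₂ = (n₁·d₂ + n₂·d₁)/(d₁·d₂).
n₁·d₂ = s^2 + 4.8*s + 2.52. n₂·d₁ = 10*s + 15. Sum = s^2 + 14.8*s + 17.52. d₁·d₂ = s^3 + 6.3*s^2 + 9.72*s + 3.78.
H(s) = (s^2 + 14.8*s + 17.52)/(s^3 + 6.3*s^2 + 9.72*s + 3.78)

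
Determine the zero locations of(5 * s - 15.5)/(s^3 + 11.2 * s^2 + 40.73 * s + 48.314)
Set numerator = 0: 5*s - 15.5 = 0 → Zeros: 3.1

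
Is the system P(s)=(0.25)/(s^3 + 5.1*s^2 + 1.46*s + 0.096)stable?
Denominator: s^3 + 5.1*s^2 + 1.46*s + 0.096 = (s + 0.2)(s + 0.1)(s + 4.8). Poles: -0.1, -0.2, -4.8. All Re(p)<0: Yes (stable)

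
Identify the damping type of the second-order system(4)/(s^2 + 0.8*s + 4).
Standard form: ωn²/(s²+2ζωn·s+ωn²) gives ωn=2, ζ=0.2.
Underdamped (ζ = 0.2 < 1)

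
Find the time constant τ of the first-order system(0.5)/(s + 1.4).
First-order system: τ = -1/pole. Pole = -1.4. τ = -1/(-1.4) = 0.7143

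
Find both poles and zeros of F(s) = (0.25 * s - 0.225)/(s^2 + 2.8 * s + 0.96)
Set denominator = 0: s^2 + 2.8*s + 0.96 = (s + 2.4)(s + 0.4) = 0 → Poles: -0.4, -2.4
Set numerator = 0: 0.25*s - 0.225 = 0 → Zeros: 0.9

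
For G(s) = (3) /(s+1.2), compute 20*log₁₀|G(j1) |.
Substitute s = j*1: G(j1) = 1.47541 - 1.22951j.
|G(j1)| = sqrt(Re² + Im²) = 1.921.
20*log₁₀(1.921) = 5.67 dB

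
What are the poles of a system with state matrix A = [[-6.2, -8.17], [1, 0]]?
Eigenvalues solve det(λI - A) = 0.
Characteristic polynomial: λ^2 + 6.2*λ + 8.17 = 0.
Factor: (λ + 1.9)(λ + 4.3) = 0.
Roots: -1.9, -4.3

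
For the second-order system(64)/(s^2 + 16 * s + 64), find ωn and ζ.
Standard form: ωn²/(s²+2ζωn·s+ωn²).
const=64=ωn² → ωn=8, s coeff=16=2ζωn → ζ=1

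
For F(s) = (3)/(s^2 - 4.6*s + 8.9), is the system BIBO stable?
Denominator: s^2 - 4.6*s + 8.9. Poles: 2.3 + 1.9j, 2.3 - 1.9j. All Re(p)<0: No (unstable)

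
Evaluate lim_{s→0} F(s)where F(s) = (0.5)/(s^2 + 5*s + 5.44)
DC gain = F(0) = num(0)/den(0) = 0.5/5.44 = 0.09191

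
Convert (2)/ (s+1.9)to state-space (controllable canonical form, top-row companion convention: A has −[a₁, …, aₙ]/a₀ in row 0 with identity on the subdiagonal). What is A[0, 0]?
Reachable canonical form for den = s + 1.9: top row of A = -[a₁,a₂,...,aₙ]/a₀, ones on the subdiagonal, zeros elsewhere.
A = [[-1.9]].
A[0,0] = -1.9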